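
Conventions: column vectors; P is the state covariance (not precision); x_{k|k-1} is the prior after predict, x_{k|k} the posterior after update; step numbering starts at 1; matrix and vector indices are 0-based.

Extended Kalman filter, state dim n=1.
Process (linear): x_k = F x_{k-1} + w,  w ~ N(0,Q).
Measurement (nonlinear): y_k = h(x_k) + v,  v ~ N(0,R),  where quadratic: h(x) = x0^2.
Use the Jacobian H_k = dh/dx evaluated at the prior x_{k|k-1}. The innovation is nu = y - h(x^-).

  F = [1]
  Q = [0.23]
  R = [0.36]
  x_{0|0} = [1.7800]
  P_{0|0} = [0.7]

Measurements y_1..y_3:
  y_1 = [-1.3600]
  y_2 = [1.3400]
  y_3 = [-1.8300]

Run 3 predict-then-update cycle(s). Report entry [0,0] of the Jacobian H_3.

H_jac[0,0] = 1.9701

step 1: x^-=[1.7800]  P^-=[0.9300]  H_jac=[3.5600]  S=[12.1464]  K=[0.2726]  nu=[-4.5284]  x^+=[0.5457]  P^+=[0.0276]
step 2: x^-=[0.5457]  P^-=[0.2576]  H_jac=[1.0914]  S=[0.6668]  K=[0.4216]  nu=[1.0422]  x^+=[0.9851]  P^+=[0.1391]
step 3: x^-=[0.9851]  P^-=[0.3691]  H_jac=[1.9701]  S=[1.7925]  K=[0.4056]  nu=[-2.8003]  x^+=[-0.1509]  P^+=[0.0741]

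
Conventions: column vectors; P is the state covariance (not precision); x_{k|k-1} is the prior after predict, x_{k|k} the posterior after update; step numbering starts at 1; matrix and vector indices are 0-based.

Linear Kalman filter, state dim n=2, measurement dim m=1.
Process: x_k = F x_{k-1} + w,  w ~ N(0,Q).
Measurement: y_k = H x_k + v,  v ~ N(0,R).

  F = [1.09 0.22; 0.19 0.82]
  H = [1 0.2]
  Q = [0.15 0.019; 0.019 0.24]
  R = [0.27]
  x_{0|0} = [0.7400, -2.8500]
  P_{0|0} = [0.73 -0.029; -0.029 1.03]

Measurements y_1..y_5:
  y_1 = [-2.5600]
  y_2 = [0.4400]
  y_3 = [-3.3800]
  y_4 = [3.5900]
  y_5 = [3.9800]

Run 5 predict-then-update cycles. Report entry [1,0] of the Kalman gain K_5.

K[1,0] = 0.3728

step 1: x^-=[0.1796, -2.1964]  P^-=[1.0533 0.3289; 0.3289 0.9499]  S=[1.4928]  K=[0.7496; 0.3476]  nu=[-2.3003]  x^+=[-1.5448, -2.9959]  P^+=[0.2144 -0.0601; -0.0601 0.7696]
step 2: x^-=[-2.3429, -2.7501]  P^-=[0.4132 0.1460; 0.1460 0.7465]  S=[0.7715]  K=[0.5734; 0.3828]  nu=[3.3329]  x^+=[-0.4316, -1.4742]  P^+=[0.1595 -0.0233; -0.0233 0.6334]
step 3: x^-=[-0.7948, -1.2909]  P^-=[0.3590 0.1445; 0.1445 0.6644]  S=[0.7133]  K=[0.5437; 0.3888]  nu=[-2.3270]  x^+=[-2.0601, -2.1957]  P^+=[0.1481 -0.0063; -0.0063 0.5566]
step 4: x^-=[-2.7285, -2.1919]  P^-=[0.3498 0.1441; 0.1441 0.6176]  S=[0.7022]  K=[0.5393; 0.3812]  nu=[6.7569]  x^+=[0.9151, 0.3838]  P^+=[0.1456 -0.0002; -0.0002 0.5156]
step 5: x^-=[1.0819, 0.4886]  P^-=[0.3479 0.1420; 0.1420 0.5919]  S=[0.6984]  K=[0.5388; 0.3728]  nu=[2.8004]  x^+=[2.5908, 1.5326]  P^+=[0.1451 0.0017; 0.0017 0.4948]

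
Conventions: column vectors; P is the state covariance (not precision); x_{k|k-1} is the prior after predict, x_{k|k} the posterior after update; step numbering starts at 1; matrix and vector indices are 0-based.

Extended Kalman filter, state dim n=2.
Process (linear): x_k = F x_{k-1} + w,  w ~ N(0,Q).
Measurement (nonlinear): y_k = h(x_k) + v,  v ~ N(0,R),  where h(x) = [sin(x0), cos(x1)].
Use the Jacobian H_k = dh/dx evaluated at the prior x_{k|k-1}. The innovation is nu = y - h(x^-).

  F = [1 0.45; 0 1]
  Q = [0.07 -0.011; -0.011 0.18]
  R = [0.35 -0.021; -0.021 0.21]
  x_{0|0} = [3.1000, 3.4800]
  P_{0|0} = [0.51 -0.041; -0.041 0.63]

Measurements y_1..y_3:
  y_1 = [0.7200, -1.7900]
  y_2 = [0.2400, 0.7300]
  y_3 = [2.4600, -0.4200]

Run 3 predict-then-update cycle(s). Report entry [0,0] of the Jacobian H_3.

step 1: x^-=[4.6660, 3.4800]  P^-=[0.6707 0.2315; 0.2315 0.8100]  H_jac=[-0.0464 0.0000; 0.0000 0.3320]  S=[0.3514 -0.0246; -0.0246 0.2993]  K=[-0.0710 0.2510; 0.0324 0.9012]  nu=[1.7189, -0.8467]  x^+=[4.3315, 2.7727]  P^+=[0.6492 0.1632; 0.1632 0.5680]
step 2: x^-=[5.5792, 2.7727]  P^-=[0.9811 0.4079; 0.4079 0.7480]  H_jac=[0.7623 0.0000; 0.0000 -0.3606]  S=[0.9201 -0.1331; -0.1331 0.3073]  K=[0.7933 -0.1350; 0.2250 -0.7803]  nu=[0.8872, 1.6627]  x^+=[6.0587, 1.6748]  P^+=[0.3680 0.1248; 0.1248 0.4676]
step 3: x^-=[6.8123, 1.6748]  P^-=[0.6450 0.3242; 0.3242 0.6476]  H_jac=[0.8632 0.0000; 0.0000 -0.9946]  S=[0.8306 -0.2994; -0.2994 0.8506]  K=[0.6112 -0.1640; 0.0733 -0.7314]  nu=[1.9552, -0.3162]  x^+=[8.0592, 2.0495]  P^+=[0.2518 0.0475; 0.0475 0.1560]

H_jac[0,0] = 0.8632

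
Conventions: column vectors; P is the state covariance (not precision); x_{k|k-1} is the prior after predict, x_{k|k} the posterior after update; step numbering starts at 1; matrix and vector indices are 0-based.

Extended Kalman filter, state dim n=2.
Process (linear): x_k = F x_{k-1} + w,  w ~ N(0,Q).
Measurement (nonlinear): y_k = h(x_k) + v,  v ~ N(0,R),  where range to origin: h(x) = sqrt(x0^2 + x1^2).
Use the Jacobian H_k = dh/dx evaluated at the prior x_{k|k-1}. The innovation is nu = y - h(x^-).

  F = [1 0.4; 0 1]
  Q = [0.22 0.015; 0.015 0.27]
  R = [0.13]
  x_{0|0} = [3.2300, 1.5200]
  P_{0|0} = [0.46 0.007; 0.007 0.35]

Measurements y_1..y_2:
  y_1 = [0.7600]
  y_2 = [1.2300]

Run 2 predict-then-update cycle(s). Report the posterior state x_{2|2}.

x_post = [1.2422, 0.1665]

step 1: x^-=[3.8380, 1.5200]  P^-=[0.7416 0.1620; 0.1620 0.6200]  H_jac=[0.9297 0.3682]  S=[0.9660]  K=[0.7755; 0.3922]  nu=[-3.3680]  x^+=[1.2261, 0.1989]  P^+=[0.1606 -0.1318; -0.1318 0.4714]
step 2: x^-=[1.3057, 0.1989]  P^-=[0.3506 0.0717; 0.0717 0.7414]  H_jac=[0.9886 0.1506]  S=[0.5108]  K=[0.6997; 0.3574]  nu=[-0.0908]  x^+=[1.2422, 0.1665]  P^+=[0.1005 -0.0560; -0.0560 0.6761]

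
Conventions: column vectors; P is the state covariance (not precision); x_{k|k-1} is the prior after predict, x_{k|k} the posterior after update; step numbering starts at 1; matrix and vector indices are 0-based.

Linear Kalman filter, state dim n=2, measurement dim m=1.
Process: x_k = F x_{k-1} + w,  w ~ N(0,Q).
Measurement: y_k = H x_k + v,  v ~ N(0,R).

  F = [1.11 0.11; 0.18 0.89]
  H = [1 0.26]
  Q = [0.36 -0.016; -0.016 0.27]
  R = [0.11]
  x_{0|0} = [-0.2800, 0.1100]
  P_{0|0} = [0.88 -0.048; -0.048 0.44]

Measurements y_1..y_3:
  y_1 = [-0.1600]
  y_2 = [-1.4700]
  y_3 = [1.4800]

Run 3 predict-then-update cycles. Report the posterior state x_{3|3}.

step 1: x^-=[-0.2987, 0.0475]  P^-=[1.4379 0.1545; 0.1545 0.6317]  S=[1.6709]  K=[0.8846; 0.1908]  nu=[0.1264]  x^+=[-0.1869, 0.0716]  P^+=[0.1304 -0.1274; -0.1274 0.5708]
step 2: x^-=[-0.1996, 0.0301]  P^-=[0.4965 -0.0625; -0.0625 0.6856]  S=[0.6204]  K=[0.7742; 0.1866]  nu=[-1.2782]  x^+=[-1.1892, -0.2085]  P^+=[0.1247 -0.1521; -0.1521 0.6640]
step 3: x^-=[-1.3429, -0.3996]  P^-=[0.4845 -0.0794; -0.0794 0.7512]  S=[0.6041]  K=[0.7680; 0.1920]  nu=[2.9268]  x^+=[0.9048, 0.1623]  P^+=[0.1283 -0.1684; -0.1684 0.7290]

x_post = [0.9048, 0.1623]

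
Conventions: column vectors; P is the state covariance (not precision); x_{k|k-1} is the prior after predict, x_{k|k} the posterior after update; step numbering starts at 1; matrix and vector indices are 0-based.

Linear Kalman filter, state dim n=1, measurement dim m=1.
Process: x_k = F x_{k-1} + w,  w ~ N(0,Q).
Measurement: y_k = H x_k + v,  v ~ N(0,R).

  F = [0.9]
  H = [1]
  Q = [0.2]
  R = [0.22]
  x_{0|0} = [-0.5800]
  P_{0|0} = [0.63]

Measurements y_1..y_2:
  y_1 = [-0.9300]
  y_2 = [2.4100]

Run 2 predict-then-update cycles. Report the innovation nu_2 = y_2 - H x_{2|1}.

step 1: x^-=[-0.5220]  P^-=[0.7103]  S=[0.9303]  K=[0.7635]  nu=[-0.4080]  x^+=[-0.8335]  P^+=[0.1680]
step 2: x^-=[-0.7502]  P^-=[0.3361]  S=[0.5561]  K=[0.6044]  nu=[3.1602]  x^+=[1.1597]  P^+=[0.1330]

innov = [3.1602]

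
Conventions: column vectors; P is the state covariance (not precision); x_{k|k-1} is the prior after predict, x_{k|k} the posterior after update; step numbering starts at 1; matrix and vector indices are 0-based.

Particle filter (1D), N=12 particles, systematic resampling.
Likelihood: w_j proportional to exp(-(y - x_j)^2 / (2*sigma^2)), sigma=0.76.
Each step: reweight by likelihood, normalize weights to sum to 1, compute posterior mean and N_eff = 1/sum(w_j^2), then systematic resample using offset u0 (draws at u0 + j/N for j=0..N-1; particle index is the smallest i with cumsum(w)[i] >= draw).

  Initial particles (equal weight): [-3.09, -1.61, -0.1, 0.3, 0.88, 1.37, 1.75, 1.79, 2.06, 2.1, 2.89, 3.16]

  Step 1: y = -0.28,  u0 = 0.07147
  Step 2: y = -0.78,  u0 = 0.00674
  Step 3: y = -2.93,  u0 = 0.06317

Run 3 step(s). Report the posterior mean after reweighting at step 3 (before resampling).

post_mean = -1.5856

step 1: w=[0.0004, 0.0896, 0.4030, 0.3097, 0.1293, 0.0393, 0.0117, 0.0102, 0.0036, 0.0031, 0.0001, 0.0000]  mean=0.1273  Neff=3.5101  idx=[1, 2, 2, 2, 2, 2, 3, 3, 3, 4, 4, 7]
step 2: w=[0.1063, 0.1293, 0.1293, 0.1293, 0.1293, 0.1293, 0.0703, 0.0703, 0.0703, 0.0178, 0.0178, 0.0006]  mean=-0.1401  Neff=9.0594  idx=[0, 0, 1, 2, 2, 3, 4, 4, 5, 6, 7, 8]
step 3: w=[0.4920, 0.4920, 0.0022, 0.0022, 0.0022, 0.0022, 0.0022, 0.0022, 0.0022, 0.0003, 0.0003, 0.0003]  mean=-1.5856  Neff=2.0653  idx=[0, 0, 0, 0, 0, 0, 1, 1, 1, 1, 1, 1]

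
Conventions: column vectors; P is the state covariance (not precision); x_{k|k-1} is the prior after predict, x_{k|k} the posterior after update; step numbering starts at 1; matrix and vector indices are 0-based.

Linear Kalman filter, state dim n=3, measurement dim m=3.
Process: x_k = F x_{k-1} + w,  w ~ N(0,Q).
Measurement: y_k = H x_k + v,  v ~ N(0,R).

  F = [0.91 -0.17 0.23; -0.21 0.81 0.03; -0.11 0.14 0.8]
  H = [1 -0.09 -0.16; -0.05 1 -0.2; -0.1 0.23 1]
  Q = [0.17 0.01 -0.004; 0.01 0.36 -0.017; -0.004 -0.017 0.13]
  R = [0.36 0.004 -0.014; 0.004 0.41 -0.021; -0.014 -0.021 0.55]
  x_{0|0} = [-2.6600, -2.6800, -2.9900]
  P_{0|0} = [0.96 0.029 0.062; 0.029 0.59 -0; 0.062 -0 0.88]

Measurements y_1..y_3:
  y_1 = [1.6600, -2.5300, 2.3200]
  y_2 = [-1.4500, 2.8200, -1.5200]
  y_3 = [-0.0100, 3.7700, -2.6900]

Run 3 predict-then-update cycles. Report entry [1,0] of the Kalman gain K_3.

step 1: x^-=[-2.6527, -1.7019, -2.4746]  P^-=[1.0456 -0.2275 0.0956; -0.2275 0.7796 0.0791; 0.0956 0.0791 0.7046]  S=[1.4426 -0.3540 -0.2147; -0.3540 1.2134 0.1206; -0.2147 0.1206 1.3340]  K=[0.7295 -0.0410 0.0752; -0.0429 0.6115 0.1486; 0.0411 -0.0975 0.5501]  nu=[3.7636, -1.4557, 4.9208]  x^+=[0.5225, -2.0225, 0.5289]  P^+=[0.2714 0.0095 0.0569; 0.0095 0.2505 0.0128; 0.0569 0.0128 0.3068]
step 2: x^-=[0.9409, -1.7321, 0.0825]  P^-=[0.4381 -0.0658 0.0594; -0.0658 0.5333 0.0225; 0.0594 0.0225 0.3271]  S=[0.8043 -0.1361 -0.0794; -0.1361 0.9562 0.0655; -0.0794 0.0655 0.9112]  K=[0.5400 -0.0307 0.0498; -0.0420 0.5420 0.1239; 0.0308 -0.0686 0.3657]  nu=[-2.5336, 4.6156, -1.1100]  x^+=[-0.6239, 0.7382, -0.7182]  P^+=[0.2004 0.0064 0.0390; 0.0064 0.2212 0.0071; 0.0390 0.0071 0.2044]
step 3: x^-=[-0.8584, 0.7074, -0.4026]  P^-=[0.3670 -0.0519 0.0359; -0.0519 0.5118 0.0148; 0.0359 0.0148 0.2621]  S=[0.7361 -0.1132 -0.0810; -0.1132 0.9332 0.0650; -0.0810 0.0650 0.8449]  K=[0.4970 -0.0251 0.0345; -0.0411 0.5349 0.1179; 0.0152 -0.0624 0.3163]  nu=[0.8477, 2.9392, -2.5360]  x^+=[-0.5986, 1.9455, -1.3751]  P^+=[0.1836 0.0060 0.0295; 0.0060 0.2179 0.0047; 0.0295 0.0047 0.1769]

K[1,0] = -0.0411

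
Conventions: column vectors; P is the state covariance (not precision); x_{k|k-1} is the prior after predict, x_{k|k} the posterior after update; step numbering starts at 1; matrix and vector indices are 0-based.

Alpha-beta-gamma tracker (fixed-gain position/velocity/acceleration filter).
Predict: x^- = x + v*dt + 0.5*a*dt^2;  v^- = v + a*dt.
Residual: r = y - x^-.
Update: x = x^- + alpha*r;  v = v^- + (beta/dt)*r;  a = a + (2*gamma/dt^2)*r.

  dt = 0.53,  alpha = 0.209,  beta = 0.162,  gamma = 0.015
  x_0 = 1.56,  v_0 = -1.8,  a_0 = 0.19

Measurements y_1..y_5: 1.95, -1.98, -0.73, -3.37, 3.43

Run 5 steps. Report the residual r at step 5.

resid = 6.7098

step 1: x_pred=0.6327  r=1.3173  x^+=0.9080  v^+=-1.2966  a^+=0.3307
step 2: x_pred=0.2672  r=-2.2472  x^+=-0.2024  v^+=-1.8083  a^+=0.0907
step 3: x_pred=-1.1481  r=0.4181  x^+=-1.0607  v^+=-1.6324  a^+=0.1353
step 4: x_pred=-1.9069  r=-1.4631  x^+=-2.2127  v^+=-2.0079  a^+=-0.0209
step 5: x_pred=-3.2798  r=6.7098  x^+=-1.8775  v^+=0.0319  a^+=0.6957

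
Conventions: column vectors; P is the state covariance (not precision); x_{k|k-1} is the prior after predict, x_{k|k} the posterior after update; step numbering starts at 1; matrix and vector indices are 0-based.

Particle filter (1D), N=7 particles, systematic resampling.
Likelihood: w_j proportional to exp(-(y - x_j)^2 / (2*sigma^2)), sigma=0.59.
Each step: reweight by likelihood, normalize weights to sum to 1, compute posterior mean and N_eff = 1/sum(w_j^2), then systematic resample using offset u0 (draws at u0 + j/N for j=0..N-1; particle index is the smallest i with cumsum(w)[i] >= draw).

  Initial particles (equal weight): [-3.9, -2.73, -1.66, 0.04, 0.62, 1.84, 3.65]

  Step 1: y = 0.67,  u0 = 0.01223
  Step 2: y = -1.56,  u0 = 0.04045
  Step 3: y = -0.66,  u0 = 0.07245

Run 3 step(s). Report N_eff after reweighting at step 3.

step 1: w=[0.0000, 0.0000, 0.0002, 0.3322, 0.5853, 0.0822, 0.0000]  mean=0.5271  Neff=2.1752  idx=[3, 3, 3, 4, 4, 4, 4]
step 2: w=[0.3153, 0.3153, 0.3153, 0.0135, 0.0135, 0.0135, 0.0135]  mean=0.0714  Neff=3.3447  idx=[0, 0, 1, 1, 1, 2, 2]
step 3: w=[0.1429, 0.1429, 0.1429, 0.1429, 0.1429, 0.1429, 0.1429]  mean=0.0400  Neff=7.0000  idx=[0, 1, 2, 3, 4, 5, 6]

N_eff = 7.0000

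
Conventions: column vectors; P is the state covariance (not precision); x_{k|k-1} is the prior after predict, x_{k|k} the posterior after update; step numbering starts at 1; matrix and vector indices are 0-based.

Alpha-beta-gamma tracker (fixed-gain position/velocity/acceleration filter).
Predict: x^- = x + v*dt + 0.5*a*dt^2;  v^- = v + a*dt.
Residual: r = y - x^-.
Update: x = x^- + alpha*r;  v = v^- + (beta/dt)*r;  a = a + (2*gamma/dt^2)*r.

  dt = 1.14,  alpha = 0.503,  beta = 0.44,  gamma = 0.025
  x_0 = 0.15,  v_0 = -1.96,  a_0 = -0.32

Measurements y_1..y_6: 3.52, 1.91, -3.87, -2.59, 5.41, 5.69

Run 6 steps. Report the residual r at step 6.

step 1: x_pred=-2.2923  r=5.8123  x^+=0.6313  v^+=-0.0814  a^+=-0.0964
step 2: x_pred=0.4758  r=1.4342  x^+=1.1972  v^+=0.3622  a^+=-0.0412
step 3: x_pred=1.5834  r=-5.4534  x^+=-1.1597  v^+=-1.7895  a^+=-0.2510
step 4: x_pred=-3.3629  r=0.7729  x^+=-2.9741  v^+=-1.7774  a^+=-0.2213
step 5: x_pred=-5.1441  r=10.5541  x^+=0.1646  v^+=2.0439  a^+=0.1848
step 6: x_pred=2.6147  r=3.0753  x^+=4.1616  v^+=3.4415  a^+=0.3031

resid = 3.0753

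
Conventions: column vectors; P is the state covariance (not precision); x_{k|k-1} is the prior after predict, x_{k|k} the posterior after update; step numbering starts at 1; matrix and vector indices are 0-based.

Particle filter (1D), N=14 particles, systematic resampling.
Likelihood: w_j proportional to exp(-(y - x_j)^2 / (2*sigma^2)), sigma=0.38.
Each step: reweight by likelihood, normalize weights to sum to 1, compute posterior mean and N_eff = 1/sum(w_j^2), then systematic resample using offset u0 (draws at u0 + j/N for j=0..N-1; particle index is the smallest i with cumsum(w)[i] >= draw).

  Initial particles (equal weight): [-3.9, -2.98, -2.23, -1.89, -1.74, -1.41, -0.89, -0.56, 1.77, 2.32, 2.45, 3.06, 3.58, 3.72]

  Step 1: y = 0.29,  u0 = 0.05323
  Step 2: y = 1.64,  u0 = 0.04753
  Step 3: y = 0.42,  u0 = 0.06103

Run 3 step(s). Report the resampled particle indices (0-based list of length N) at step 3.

step 1: w=[0.0000, 0.0000, 0.0000, 0.0000, 0.0000, 0.0005, 0.0890, 0.9049, 0.0056, 0.0000, 0.0000, 0.0000, 0.0000, 0.0000]  mean=-0.5767  Neff=1.2095  idx=[6, 7, 7, 7, 7, 7, 7, 7, 7, 7, 7, 7, 7, 7]
step 2: w=[0.0003, 0.0769, 0.0769, 0.0769, 0.0769, 0.0769, 0.0769, 0.0769, 0.0769, 0.0769, 0.0769, 0.0769, 0.0769, 0.0769]  mean=-0.5601  Neff=13.0090  idx=[1, 2, 3, 4, 5, 6, 7, 8, 9, 9, 10, 11, 12, 13]
step 3: w=[0.0714, 0.0714, 0.0714, 0.0714, 0.0714, 0.0714, 0.0714, 0.0714, 0.0714, 0.0714, 0.0714, 0.0714, 0.0714, 0.0714]  mean=-0.5600  Neff=14.0000  idx=[0, 1, 2, 3, 4, 5, 6, 7, 8, 9, 10, 11, 12, 13]

resampled_idx = [0, 1, 2, 3, 4, 5, 6, 7, 8, 9, 10, 11, 12, 13]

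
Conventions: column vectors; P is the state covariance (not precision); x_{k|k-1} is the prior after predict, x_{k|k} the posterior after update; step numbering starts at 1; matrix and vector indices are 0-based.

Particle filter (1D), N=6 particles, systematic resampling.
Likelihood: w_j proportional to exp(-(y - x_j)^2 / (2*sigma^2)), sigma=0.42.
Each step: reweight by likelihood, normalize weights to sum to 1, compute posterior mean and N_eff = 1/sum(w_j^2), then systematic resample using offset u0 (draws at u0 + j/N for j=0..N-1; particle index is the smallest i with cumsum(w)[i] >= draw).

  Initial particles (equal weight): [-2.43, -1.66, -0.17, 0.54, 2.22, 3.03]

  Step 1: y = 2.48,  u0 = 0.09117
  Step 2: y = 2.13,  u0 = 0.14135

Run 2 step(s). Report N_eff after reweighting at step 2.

step 1: w=[0.0000, 0.0000, 0.0000, 0.0000, 0.6606, 0.3394]  mean=2.4949  Neff=1.8131  idx=[4, 4, 4, 4, 5, 5]
step 2: w=[0.2378, 0.2378, 0.2378, 0.2378, 0.0245, 0.0245]  mean=2.2597  Neff=4.3993  idx=[0, 1, 1, 2, 3, 4]

N_eff = 4.3993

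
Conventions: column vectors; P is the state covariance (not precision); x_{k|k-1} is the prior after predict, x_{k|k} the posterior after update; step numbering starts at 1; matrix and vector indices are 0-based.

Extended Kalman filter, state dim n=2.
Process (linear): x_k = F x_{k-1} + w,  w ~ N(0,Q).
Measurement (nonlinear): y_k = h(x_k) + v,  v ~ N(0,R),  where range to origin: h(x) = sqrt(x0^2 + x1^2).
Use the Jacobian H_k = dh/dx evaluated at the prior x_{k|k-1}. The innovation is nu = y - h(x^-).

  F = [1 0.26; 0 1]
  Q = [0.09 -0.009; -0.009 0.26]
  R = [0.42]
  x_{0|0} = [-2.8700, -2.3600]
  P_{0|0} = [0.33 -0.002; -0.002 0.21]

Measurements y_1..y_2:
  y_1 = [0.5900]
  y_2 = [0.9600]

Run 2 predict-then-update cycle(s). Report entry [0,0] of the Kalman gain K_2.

K[0,0] = -0.3709

step 1: x^-=[-3.4836, -2.3600]  P^-=[0.4332 0.0436; 0.0436 0.4700]  H_jac=[-0.8279 -0.5609]  S=[0.9052]  K=[-0.4232; -0.3311]  nu=[-3.6177]  x^+=[-1.9527, -1.1622]  P^+=[0.2711 -0.0832; -0.0832 0.3708]
step 2: x^-=[-2.2549, -1.1622]  P^-=[0.3428 0.0042; 0.0042 0.6308]  H_jac=[-0.8889 -0.4582]  S=[0.8267]  K=[-0.3709; -0.3541]  nu=[-1.5768]  x^+=[-1.6700, -0.6039]  P^+=[0.2291 -0.1044; -0.1044 0.5271]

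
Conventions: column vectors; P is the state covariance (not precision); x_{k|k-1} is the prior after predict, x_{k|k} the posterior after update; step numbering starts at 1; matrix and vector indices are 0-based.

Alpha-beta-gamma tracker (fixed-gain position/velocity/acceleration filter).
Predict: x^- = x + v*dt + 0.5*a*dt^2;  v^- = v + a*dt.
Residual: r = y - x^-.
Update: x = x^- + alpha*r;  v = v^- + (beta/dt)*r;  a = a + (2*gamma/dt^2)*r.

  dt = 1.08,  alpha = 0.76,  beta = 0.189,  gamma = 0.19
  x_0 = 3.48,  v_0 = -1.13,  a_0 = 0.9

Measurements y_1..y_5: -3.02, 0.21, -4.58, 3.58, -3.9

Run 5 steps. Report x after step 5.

step 1: x_pred=2.7845  r=-5.8045  x^+=-1.6269  v^+=-1.1738  a^+=-0.9910
step 2: x_pred=-3.4726  r=3.6826  x^+=-0.6738  v^+=-1.5996  a^+=0.2087
step 3: x_pred=-2.2797  r=-2.3003  x^+=-4.0279  v^+=-1.7768  a^+=-0.5407
step 4: x_pred=-6.2622  r=9.8422  x^+=1.2179  v^+=-0.6384  a^+=2.6658
step 5: x_pred=2.0831  r=-5.9831  x^+=-2.4640  v^+=1.1936  a^+=0.7165

x_post = -2.4640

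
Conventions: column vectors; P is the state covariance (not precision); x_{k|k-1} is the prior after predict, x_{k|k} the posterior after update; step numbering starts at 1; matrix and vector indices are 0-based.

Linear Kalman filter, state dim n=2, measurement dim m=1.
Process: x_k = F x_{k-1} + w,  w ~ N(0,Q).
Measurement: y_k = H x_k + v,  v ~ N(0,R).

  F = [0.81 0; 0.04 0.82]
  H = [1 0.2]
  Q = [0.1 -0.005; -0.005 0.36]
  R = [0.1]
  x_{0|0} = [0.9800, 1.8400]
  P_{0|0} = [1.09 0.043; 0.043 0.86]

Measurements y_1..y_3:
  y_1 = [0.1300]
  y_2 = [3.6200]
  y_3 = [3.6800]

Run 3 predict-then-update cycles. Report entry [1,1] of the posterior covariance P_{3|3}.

P_post[1,1] = 0.9328

step 1: x^-=[0.7938, 1.5480]  P^-=[0.8151 0.0589; 0.0589 0.9428]  S=[0.9764]  K=[0.8469; 0.2534]  nu=[-0.9734]  x^+=[-0.0306, 1.3013]  P^+=[0.1148 -0.1507; -0.1507 0.8801]
step 2: x^-=[-0.0248, 1.0659]  P^-=[0.1753 -0.1014; -0.1014 0.9421]  S=[0.2725]  K=[0.5691; 0.3195]  nu=[3.4316]  x^+=[1.9281, 2.1622]  P^+=[0.0871 -0.1509; -0.1509 0.9143]
step 3: x^-=[1.5618, 1.8502]  P^-=[0.1571 -0.1024; -0.1024 0.9650]  S=[0.2548]  K=[0.5364; 0.3556]  nu=[1.7482]  x^+=[2.4995, 2.4718]  P^+=[0.0838 -0.1510; -0.1510 0.9328]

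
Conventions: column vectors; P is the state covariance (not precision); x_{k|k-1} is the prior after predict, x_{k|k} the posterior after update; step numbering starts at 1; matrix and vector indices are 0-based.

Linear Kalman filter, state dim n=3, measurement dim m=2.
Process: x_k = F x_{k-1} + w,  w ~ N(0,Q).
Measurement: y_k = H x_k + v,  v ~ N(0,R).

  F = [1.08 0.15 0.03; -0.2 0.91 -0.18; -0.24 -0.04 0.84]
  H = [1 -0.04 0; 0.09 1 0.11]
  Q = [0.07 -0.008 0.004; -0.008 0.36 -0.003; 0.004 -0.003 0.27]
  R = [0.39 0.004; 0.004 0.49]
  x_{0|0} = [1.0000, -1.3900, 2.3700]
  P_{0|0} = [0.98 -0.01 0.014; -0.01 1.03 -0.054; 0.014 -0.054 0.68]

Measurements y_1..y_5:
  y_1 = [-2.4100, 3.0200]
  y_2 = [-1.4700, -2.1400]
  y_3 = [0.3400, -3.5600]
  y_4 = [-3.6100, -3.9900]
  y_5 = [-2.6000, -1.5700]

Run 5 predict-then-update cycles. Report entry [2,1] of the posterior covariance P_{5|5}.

P_post[2,1] = -0.1670

step 1: x^-=[0.9426, -1.8915, 1.8064]  P^-=[1.2340 -0.0951 -0.2324; -0.0951 1.2965 -0.1376; -0.2324 -0.1376 0.8057]  S=[1.6337 -0.0565; -0.0565 1.7543]  K=[0.7583 0.0190; -0.0649 0.7235; -0.1404 -0.0444]  nu=[-3.4283, 4.6280]  x^+=[-1.5695, 1.6793, 2.0825]  P^+=[0.2955 -0.0078 -0.0590; -0.0078 0.3661 -0.1018; -0.0590 -0.1018 0.7707]
step 2: x^-=[-1.3806, 1.4672, 2.0588]  P^-=[0.4164 -0.0216 -0.1206; -0.0216 0.7319 -0.1882; -0.1206 -0.1882 0.8619]  S=[0.8093 -0.0218; -0.0218 1.1880]  K=[0.5159 0.0116; -0.0469 0.5961; -0.1421 -0.0903]  nu=[-0.0307, -3.7094]  x^+=[-1.4396, -0.7427, 2.3983]  P^+=[0.2011 -0.0036 -0.0610; -0.0036 0.3067 -0.1314; -0.0610 -0.1314 0.8364]
step 3: x^-=[-1.5942, -0.8197, 2.3898]  P^-=[0.3059 -0.0053 -0.0999; -0.0053 0.6891 -0.2240; -0.0999 -0.2240 0.9056]  S=[0.6974 -0.0114; -0.0114 1.1403]  K=[0.4391 0.0142; -0.0377 0.5819; -0.1324 -0.1182]  nu=[1.9015, -2.8597]  x^+=[-0.7998, -2.5554, 2.4763]  P^+=[0.1713 -0.0003 -0.0581; -0.0003 0.3015 -0.1498; -0.0581 -0.1498 0.8778]
step 4: x^-=[-1.1728, -2.6112, 2.3742]  P^-=[0.2722 0.0027 -0.0910; 0.0027 0.6900 -0.2467; -0.0910 -0.2467 0.9332]  S=[0.6631 -0.0053; -0.0053 1.1379]  K=[0.4105 0.0170; -0.0329 0.5826; -0.1235 -0.1344]  nu=[-2.5416, -1.5344]  x^+=[-2.2422, -3.4216, 2.8944]  P^+=[0.1602 0.0016 -0.0551; 0.0016 0.3029 -0.1607; -0.0551 -0.1607 0.9027]
step 5: x^-=[-2.8480, -3.1862, 3.1063]  P^-=[0.2600 0.0064 -0.0864; 0.0064 0.6945 -0.2603; -0.0864 -0.2603 0.9497]  S=[0.6506 -0.0023; -0.0023 1.1403]  K=[0.3993 0.0186; -0.0307 0.5844; -0.1173 -0.1437]  nu=[0.1205, 1.5308]  x^+=[-2.7713, -2.2953, 2.8721]  P^+=[0.1559 0.0025 -0.0530; 0.0025 0.3044 -0.1670; -0.0530 -0.1670 0.9173]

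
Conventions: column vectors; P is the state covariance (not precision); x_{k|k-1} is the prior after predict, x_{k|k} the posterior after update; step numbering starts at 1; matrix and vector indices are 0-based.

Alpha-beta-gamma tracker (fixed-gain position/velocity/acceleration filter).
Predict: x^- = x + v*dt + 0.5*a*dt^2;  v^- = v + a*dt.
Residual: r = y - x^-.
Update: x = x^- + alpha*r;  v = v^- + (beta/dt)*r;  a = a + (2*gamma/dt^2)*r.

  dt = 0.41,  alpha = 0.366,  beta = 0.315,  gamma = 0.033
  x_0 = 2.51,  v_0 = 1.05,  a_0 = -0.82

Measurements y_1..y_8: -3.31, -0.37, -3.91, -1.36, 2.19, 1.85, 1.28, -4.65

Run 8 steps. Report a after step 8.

a_post = -0.4085

step 1: x_pred=2.8716  r=-6.1816  x^+=0.6091  v^+=-4.0355  a^+=-3.2470
step 2: x_pred=-1.3183  r=0.9483  x^+=-0.9712  v^+=-4.6381  a^+=-2.8747
step 3: x_pred=-3.1145  r=-0.7955  x^+=-3.4057  v^+=-6.4280  a^+=-3.1870
step 4: x_pred=-6.3090  r=4.9490  x^+=-4.4977  v^+=-3.9324  a^+=-1.2439
step 5: x_pred=-6.2145  r=8.4045  x^+=-3.1384  v^+=2.0147  a^+=2.0559
step 6: x_pred=-2.1396  r=3.9896  x^+=-0.6794  v^+=5.9228  a^+=3.6223
step 7: x_pred=2.0534  r=-0.7734  x^+=1.7703  v^+=6.8137  a^+=3.3186
step 8: x_pred=4.8429  r=-9.4929  x^+=1.3685  v^+=0.8811  a^+=-0.4085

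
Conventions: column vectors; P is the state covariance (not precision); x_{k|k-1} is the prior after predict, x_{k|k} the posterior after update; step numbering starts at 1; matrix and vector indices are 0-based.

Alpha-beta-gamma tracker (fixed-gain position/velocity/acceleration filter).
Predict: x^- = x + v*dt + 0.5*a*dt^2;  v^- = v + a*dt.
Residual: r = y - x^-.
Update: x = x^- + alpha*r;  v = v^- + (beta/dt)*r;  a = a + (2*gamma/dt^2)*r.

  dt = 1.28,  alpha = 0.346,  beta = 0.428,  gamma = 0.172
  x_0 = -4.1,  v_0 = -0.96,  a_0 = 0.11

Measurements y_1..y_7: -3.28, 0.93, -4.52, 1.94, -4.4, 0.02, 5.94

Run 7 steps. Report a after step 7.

a_post = 0.5872

step 1: x_pred=-5.2387  r=1.9587  x^+=-4.5610  v^+=-0.1643  a^+=0.5212
step 2: x_pred=-4.3442  r=5.2742  x^+=-2.5193  v^+=2.2665  a^+=1.6286
step 3: x_pred=1.7160  r=-6.2360  x^+=-0.4417  v^+=2.2660  a^+=0.3193
step 4: x_pred=2.7204  r=-0.7804  x^+=2.4504  v^+=2.4138  a^+=0.1555
step 5: x_pred=5.6674  r=-10.0674  x^+=2.1841  v^+=-0.7535  a^+=-1.9583
step 6: x_pred=-0.3846  r=0.4046  x^+=-0.2446  v^+=-3.1248  a^+=-1.8733
step 7: x_pred=-5.7790  r=11.7190  x^+=-1.7242  v^+=-1.6041  a^+=0.5872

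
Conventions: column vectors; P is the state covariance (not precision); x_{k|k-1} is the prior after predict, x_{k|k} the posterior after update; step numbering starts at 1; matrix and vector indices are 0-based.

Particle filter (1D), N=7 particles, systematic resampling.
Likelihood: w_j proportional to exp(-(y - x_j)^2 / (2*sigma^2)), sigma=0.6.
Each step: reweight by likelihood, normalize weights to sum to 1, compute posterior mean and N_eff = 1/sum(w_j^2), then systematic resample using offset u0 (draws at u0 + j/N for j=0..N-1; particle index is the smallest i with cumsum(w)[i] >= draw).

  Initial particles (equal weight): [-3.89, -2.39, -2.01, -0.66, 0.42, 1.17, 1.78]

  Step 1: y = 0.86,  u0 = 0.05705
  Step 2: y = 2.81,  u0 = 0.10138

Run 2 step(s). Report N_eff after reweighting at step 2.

step 1: w=[0.0000, 0.0000, 0.0000, 0.0203, 0.3844, 0.4401, 0.1552]  mean=0.9392  Neff=2.7329  idx=[4, 4, 4, 5, 5, 5, 6]
step 2: w=[0.0012, 0.0012, 0.0012, 0.0791, 0.0791, 0.0791, 0.7592]  mean=1.6305  Neff=1.6801  idx=[4, 6, 6, 6, 6, 6, 6]

N_eff = 1.6801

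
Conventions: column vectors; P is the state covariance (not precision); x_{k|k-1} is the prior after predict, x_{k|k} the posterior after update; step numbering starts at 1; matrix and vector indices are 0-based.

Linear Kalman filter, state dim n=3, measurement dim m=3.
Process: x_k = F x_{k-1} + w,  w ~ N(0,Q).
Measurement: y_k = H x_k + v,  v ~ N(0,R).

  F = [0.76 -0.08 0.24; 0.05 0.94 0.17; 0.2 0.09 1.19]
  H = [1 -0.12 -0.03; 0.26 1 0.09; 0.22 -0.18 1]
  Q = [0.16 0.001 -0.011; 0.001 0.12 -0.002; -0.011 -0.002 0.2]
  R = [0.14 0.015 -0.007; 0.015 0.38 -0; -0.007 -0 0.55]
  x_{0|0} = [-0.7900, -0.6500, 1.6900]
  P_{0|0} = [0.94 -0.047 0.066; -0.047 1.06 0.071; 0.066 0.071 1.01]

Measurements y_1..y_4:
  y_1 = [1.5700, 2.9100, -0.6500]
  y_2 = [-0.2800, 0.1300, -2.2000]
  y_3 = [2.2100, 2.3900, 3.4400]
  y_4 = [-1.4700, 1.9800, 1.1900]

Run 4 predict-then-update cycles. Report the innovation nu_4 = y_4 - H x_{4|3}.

innov = [-2.7343, -0.0993, -1.2270]

step 1: x^-=[-0.1428, -0.3632, 1.7946]  P^-=[0.7950 -0.0108 0.4679; -0.0108 1.1076 0.3790; 0.4679 0.3790 1.7214]  S=[0.9297 0.0967 0.5638; 0.0967 1.6397 0.5030; 0.5638 0.5030 2.4160]  K=[0.7936 0.0783 0.0654; -0.2276 0.7148 -0.0223; -0.0440 0.1883 0.6979]  nu=[1.7231, 3.1488, -2.4786]  x^+=[1.3091, 1.5507, 0.5820]  P^+=[0.1134 0.0115 0.0075; 0.0115 0.2622 0.0340; 0.0075 0.0340 0.3886]
step 2: x^-=[1.0106, 1.6221, 1.0940]  P^-=[0.2496 0.0179 0.1206; 0.0179 0.3752 0.1414; 0.1206 0.1414 0.7683]  S=[0.3852 0.0543 0.1329; 0.0543 0.8187 0.1918; 0.1329 0.1918 1.3433]  K=[0.6039 0.0603 0.0599; -0.1514 0.4889 0.0031; -0.0038 0.1670 0.5493]  nu=[-1.0631, -1.8533, -3.2243]  x^+=[0.0636, 0.8672, -0.9825]  P^+=[0.0864 0.0085 0.0113; 0.0085 0.1783 0.0330; 0.0113 0.0330 0.3056]
step 3: x^-=[-0.2568, 0.6513, -1.0784]  P^-=[0.2304 0.0180 0.0969; 0.0180 0.2981 0.1158; 0.0969 0.1158 0.6504]  S=[0.3660 0.0580 0.1099; 0.0580 0.7337 0.1622; 0.1099 0.1622 1.2207]  K=[0.5892 0.0587 0.0574; -0.1296 0.4354 0.0080; -0.0057 0.1591 0.5125]  nu=[2.5126, 1.9025, 4.6922]  x^+=[1.6047, 1.1915, 1.6148]  P^+=[0.0843 0.0083 0.0104; 0.0083 0.1585 0.0320; 0.0104 0.0320 0.2854]
step 4: x^-=[1.5118, 1.4748, 2.3498]  P^-=[0.2277 0.0181 0.0902; 0.0181 0.2797 0.1088; 0.0902 0.1088 0.6209]  S=[0.3633 0.0595 0.1039; 0.0595 0.7133 0.1540; 0.1039 0.1540 1.1901]  K=[0.5876 0.0586 0.0563; -0.1229 0.4207 0.0088; -0.0082 0.1560 0.5025]  nu=[-2.7343, -0.0993, -1.2270]  x^+=[-0.1698, 1.7584, 1.7403]  P^+=[0.0840 0.0083 0.0098; 0.0083 0.1530 0.0314; 0.0098 0.0314 0.2799]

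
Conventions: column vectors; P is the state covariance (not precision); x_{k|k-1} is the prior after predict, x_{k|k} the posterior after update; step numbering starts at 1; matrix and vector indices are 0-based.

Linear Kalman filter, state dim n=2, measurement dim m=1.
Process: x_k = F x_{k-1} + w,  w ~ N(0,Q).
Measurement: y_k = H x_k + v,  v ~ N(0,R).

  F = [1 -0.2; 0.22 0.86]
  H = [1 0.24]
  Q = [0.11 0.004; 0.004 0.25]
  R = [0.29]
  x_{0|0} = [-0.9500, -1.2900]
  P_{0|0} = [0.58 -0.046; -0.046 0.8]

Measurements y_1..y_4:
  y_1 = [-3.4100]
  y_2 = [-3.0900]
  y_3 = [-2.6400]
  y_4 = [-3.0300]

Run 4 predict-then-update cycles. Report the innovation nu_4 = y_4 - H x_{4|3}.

step 1: x^-=[-0.6920, -1.3184]  P^-=[0.7404 -0.0435; -0.0435 0.8523]  S=[1.0586]  K=[0.6895; 0.1521]  nu=[-2.4016]  x^+=[-2.3480, -1.6837]  P^+=[0.2371 -0.1546; -0.1546 0.8279]
step 2: x^-=[-2.0113, -1.9646]  P^-=[0.4420 -0.2124; -0.2124 0.8153]  S=[0.6770]  K=[0.5776; -0.0247]  nu=[-0.6072]  x^+=[-2.3620, -1.9496]  P^+=[0.2162 -0.2027; -0.2027 0.8149]
step 3: x^-=[-1.9721, -2.1963]  P^-=[0.4398 -0.2540; -0.2540 0.7864]  S=[0.6532]  K=[0.5800; -0.0999]  nu=[-0.1408]  x^+=[-2.0538, -2.1822]  P^+=[0.2201 -0.2162; -0.2162 0.7799]
step 4: x^-=[-1.6173, -2.3285]  P^-=[0.4477 -0.2581; -0.2581 0.7557]  S=[0.6574]  K=[0.5869; -0.1167]  nu=[-0.8538]  x^+=[-2.1184, -2.2288]  P^+=[0.2213 -0.2131; -0.2131 0.7467]

innov = [-0.8538]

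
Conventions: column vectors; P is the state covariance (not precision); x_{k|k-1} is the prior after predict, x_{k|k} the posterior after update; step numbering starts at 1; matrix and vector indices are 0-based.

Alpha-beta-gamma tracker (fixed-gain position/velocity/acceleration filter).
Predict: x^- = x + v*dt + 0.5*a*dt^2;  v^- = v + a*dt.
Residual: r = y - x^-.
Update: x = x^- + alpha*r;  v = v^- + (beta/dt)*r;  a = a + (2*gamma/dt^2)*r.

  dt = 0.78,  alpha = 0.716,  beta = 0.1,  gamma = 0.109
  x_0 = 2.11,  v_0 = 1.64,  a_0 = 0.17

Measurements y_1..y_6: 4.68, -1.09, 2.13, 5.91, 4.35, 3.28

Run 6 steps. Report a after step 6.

a_post = -0.1659

step 1: x_pred=3.4409  r=1.2391  x^+=4.3281  v^+=1.9315  a^+=0.6140
step 2: x_pred=6.0214  r=-7.1114  x^+=0.9296  v^+=1.4986  a^+=-1.9342
step 3: x_pred=1.5102  r=0.6198  x^+=1.9540  v^+=0.0695  a^+=-1.7121
step 4: x_pred=1.4874  r=4.4226  x^+=4.6540  v^+=-0.6989  a^+=-0.1274
step 5: x_pred=4.0700  r=0.2800  x^+=4.2705  v^+=-0.7624  a^+=-0.0271
step 6: x_pred=3.6676  r=-0.3876  x^+=3.3901  v^+=-0.8332  a^+=-0.1659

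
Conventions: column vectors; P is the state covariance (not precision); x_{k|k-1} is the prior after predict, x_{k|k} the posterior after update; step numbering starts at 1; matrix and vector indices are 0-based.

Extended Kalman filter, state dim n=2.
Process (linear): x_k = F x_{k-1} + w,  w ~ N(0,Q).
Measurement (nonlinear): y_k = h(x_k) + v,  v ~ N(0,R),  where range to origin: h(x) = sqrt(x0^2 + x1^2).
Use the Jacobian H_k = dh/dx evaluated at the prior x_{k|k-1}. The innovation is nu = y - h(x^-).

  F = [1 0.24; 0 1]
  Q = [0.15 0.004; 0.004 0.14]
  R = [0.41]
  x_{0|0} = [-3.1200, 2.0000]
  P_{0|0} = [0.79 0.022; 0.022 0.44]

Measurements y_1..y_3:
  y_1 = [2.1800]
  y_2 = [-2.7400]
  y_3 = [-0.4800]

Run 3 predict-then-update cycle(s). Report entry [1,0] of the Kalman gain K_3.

K[1,0] = 0.4771

step 1: x^-=[-2.6400, 2.0000]  P^-=[0.9759 0.1316; 0.1316 0.5800]  H_jac=[-0.7971 0.6039]  S=[1.1149]  K=[-0.6265; 0.2201]  nu=[-1.1320]  x^+=[-1.9308, 1.7509]  P^+=[0.5384 0.2853; 0.2853 0.5260]
step 2: x^-=[-1.5106, 1.7509]  P^-=[0.8556 0.4155; 0.4155 0.6660]  H_jac=[-0.6532 0.7571]  S=[0.7459]  K=[-0.3275; 0.3121]  nu=[-5.0525]  x^+=[0.1443, 0.1738]  P^+=[0.7756 0.4918; 0.4918 0.5933]
step 3: x^-=[0.1860, 0.1738]  P^-=[1.1958 0.6382; 0.6382 0.7333]  H_jac=[0.7307 0.6827]  S=[2.0270]  K=[0.6460; 0.4771]  nu=[-0.7345]  x^+=[-0.2885, -0.1766]  P^+=[0.3499 0.0135; 0.0135 0.2720]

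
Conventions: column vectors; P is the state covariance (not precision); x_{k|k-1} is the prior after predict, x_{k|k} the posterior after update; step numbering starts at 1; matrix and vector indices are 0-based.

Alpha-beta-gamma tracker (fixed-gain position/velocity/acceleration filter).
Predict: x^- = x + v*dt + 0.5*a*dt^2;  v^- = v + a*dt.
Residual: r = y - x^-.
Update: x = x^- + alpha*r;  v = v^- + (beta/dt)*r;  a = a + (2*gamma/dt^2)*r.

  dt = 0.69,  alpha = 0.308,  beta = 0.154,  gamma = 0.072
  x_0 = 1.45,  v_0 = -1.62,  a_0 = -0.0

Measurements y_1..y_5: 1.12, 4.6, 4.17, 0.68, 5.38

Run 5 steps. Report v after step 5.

step 1: x_pred=0.3322  r=0.7878  x^+=0.5748  v^+=-1.4442  a^+=0.2383
step 2: x_pred=-0.3649  r=4.9649  x^+=1.1643  v^+=-0.1717  a^+=1.7400
step 3: x_pred=1.4600  r=2.7100  x^+=2.2947  v^+=1.6337  a^+=2.5596
step 4: x_pred=4.0313  r=-3.3513  x^+=2.9991  v^+=2.6519  a^+=1.5460
step 5: x_pred=5.1969  r=0.1831  x^+=5.2533  v^+=3.7595  a^+=1.6013

v_post = 3.7595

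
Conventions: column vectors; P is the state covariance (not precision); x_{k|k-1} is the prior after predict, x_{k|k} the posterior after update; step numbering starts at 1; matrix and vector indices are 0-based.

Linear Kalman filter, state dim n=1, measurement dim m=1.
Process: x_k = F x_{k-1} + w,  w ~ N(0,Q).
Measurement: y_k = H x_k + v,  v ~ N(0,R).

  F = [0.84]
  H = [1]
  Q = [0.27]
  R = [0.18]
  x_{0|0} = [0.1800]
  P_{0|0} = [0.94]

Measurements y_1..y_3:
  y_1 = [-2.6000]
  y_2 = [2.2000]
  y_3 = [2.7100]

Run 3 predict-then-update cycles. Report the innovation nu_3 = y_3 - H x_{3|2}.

step 1: x^-=[0.1512]  P^-=[0.9333]  S=[1.1133]  K=[0.8383]  nu=[-2.7512]  x^+=[-2.1552]  P^+=[0.1509]
step 2: x^-=[-1.8103]  P^-=[0.3765]  S=[0.5565]  K=[0.6765]  nu=[4.0103]  x^+=[0.9028]  P^+=[0.1218]
step 3: x^-=[0.7583]  P^-=[0.3559]  S=[0.5359]  K=[0.6641]  nu=[1.9517]  x^+=[2.0545]  P^+=[0.1195]

innov = [1.9517]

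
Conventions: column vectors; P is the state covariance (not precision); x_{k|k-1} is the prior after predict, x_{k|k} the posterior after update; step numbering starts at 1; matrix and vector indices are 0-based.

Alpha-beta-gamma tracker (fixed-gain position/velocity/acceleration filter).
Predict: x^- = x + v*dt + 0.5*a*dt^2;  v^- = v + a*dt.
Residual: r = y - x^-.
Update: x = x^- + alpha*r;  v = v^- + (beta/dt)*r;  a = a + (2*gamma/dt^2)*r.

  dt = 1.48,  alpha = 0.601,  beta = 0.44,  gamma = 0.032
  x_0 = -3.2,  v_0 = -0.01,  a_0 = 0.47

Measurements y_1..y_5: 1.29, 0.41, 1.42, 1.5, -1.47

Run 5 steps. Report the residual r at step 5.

step 1: x_pred=-2.7001  r=3.9901  x^+=-0.3020  v^+=1.8718  a^+=0.5866
step 2: x_pred=3.1107  r=-2.7007  x^+=1.4876  v^+=1.9371  a^+=0.5077
step 3: x_pred=4.9104  r=-3.4904  x^+=2.8127  v^+=1.6507  a^+=0.4057
step 4: x_pred=5.7001  r=-4.2001  x^+=3.1758  v^+=1.0025  a^+=0.2830
step 5: x_pred=4.9694  r=-6.4394  x^+=1.0993  v^+=-0.4931  a^+=0.0948

resid = -6.4394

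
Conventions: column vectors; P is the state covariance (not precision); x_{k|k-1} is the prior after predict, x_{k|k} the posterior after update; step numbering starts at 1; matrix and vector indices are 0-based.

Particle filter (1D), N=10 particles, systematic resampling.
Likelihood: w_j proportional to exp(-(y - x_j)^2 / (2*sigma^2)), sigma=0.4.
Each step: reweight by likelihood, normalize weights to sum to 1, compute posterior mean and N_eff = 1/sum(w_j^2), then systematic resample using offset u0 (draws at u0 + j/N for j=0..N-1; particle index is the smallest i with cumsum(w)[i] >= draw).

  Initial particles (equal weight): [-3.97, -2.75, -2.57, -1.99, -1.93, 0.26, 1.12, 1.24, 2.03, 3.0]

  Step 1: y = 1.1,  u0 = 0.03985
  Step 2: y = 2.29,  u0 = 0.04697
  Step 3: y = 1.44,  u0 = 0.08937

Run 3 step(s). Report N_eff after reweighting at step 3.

step 1: w=[0.0000, 0.0000, 0.0000, 0.0000, 0.0000, 0.0521, 0.4719, 0.4444, 0.0317, 0.0000]  mean=1.1574  Neff=2.3594  idx=[5, 6, 6, 6, 6, 7, 7, 7, 7, 7]
step 2: w=[0.0000, 0.0645, 0.0645, 0.0645, 0.0645, 0.1484, 0.1484, 0.1484, 0.1484, 0.1484]  mean=1.2090  Neff=7.8910  idx=[1, 3, 4, 5, 6, 6, 7, 8, 8, 9]
step 3: w=[0.0869, 0.0869, 0.0869, 0.1056, 0.1056, 0.1056, 0.1056, 0.1056, 0.1056, 0.1056]  mean=1.2087  Neff=9.9270  idx=[1, 2, 3, 4, 5, 6, 7, 8, 8, 9]

N_eff = 9.9270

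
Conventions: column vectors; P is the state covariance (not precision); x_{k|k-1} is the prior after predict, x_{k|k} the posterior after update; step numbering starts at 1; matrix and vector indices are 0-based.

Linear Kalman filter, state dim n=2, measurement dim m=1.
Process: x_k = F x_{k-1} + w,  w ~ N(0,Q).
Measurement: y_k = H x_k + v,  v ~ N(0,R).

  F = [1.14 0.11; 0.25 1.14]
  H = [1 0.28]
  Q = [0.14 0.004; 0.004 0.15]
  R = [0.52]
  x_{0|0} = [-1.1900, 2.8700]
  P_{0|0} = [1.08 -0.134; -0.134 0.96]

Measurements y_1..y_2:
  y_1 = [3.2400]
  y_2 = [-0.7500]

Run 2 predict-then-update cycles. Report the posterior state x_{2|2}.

x_post = [-0.0588, 3.3409]

step 1: x^-=[-1.0409, 2.9743]  P^-=[1.5216 0.2544; 0.2544 1.3887]  S=[2.2929]  K=[0.6947; 0.2805]  nu=[3.4481]  x^+=[1.3544, 3.9416]  P^+=[0.4151 -0.1925; -0.1925 1.2083]
step 2: x^-=[1.9776, 4.8320]  P^-=[0.6458 0.0184; 0.0184 1.6366]  S=[1.3045]  K=[0.4991; 0.3654]  nu=[-4.0805]  x^+=[-0.0588, 3.3409]  P^+=[0.3210 -0.2195; -0.2195 1.4624]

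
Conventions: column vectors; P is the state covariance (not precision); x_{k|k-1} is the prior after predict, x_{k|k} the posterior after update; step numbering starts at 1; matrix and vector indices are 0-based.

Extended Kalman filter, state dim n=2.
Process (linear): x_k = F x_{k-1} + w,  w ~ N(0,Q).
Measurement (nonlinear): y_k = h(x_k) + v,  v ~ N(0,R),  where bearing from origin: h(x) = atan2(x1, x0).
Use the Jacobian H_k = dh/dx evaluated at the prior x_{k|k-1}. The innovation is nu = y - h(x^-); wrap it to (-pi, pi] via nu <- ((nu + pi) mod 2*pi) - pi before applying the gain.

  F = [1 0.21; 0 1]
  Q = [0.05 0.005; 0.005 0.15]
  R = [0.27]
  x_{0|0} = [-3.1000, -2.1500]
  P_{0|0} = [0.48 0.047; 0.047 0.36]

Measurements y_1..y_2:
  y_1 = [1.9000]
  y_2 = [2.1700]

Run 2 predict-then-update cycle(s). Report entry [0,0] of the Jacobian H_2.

H_jac[0,0] = 0.0809

step 1: x^-=[-3.5515, -2.1500]  P^-=[0.5656 0.1276; 0.1276 0.5100]  H_jac=[0.1247 -0.2061]  S=[0.2939]  K=[0.1506; -0.3034]  nu=[-1.7860]  x^+=[-3.8205, -1.6081]  P^+=[0.5589 0.1410; 0.1410 0.4829]
step 2: x^-=[-4.1582, -1.6081]  P^-=[0.6895 0.2474; 0.2474 0.6329]  H_jac=[0.0809 -0.2092]  S=[0.2938]  K=[0.0137; -0.3825]  nu=[-1.3406]  x^+=[-4.1765, -1.0953]  P^+=[0.6894 0.2490; 0.2490 0.5900]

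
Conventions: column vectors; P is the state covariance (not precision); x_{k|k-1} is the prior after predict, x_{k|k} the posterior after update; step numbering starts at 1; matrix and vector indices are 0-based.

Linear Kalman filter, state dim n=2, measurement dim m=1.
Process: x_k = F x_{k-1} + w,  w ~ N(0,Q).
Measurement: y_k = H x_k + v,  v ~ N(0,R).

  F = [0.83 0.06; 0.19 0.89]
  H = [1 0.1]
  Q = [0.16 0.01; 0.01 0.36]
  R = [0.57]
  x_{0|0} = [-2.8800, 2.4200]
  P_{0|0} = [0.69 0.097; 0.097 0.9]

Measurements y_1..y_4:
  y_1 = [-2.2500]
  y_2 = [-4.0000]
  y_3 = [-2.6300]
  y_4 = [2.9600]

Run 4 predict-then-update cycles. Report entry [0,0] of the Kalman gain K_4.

step 1: x^-=[-2.2452, 1.6066]  P^-=[0.6482 0.2396; 0.2396 1.1306]  S=[1.2775]  K=[0.5262; 0.2761]  nu=[-0.1655]  x^+=[-2.3323, 1.5609]  P^+=[0.2945 0.0540; 0.0540 1.0332]
step 2: x^-=[-1.8421, 0.9461]  P^-=[0.3720 0.1522; 0.1522 1.2073]  S=[0.9845]  K=[0.3933; 0.2772]  nu=[-2.2525]  x^+=[-2.7281, 0.3217]  P^+=[0.2197 0.0448; 0.0448 1.1317]
step 3: x^-=[-2.2450, -0.2320]  P^-=[0.3199 0.1387; 0.1387 1.2795]  S=[0.9304]  K=[0.3587; 0.2866]  nu=[-0.3618]  x^+=[-2.3748, -0.3357]  P^+=[0.2002 0.0431; 0.0431 1.2031]
step 4: x^-=[-1.9912, -0.7500]  P^-=[0.3065 0.1381; 0.1381 1.3347]  S=[0.9175]  K=[0.3491; 0.2960]  nu=[5.0262]  x^+=[-0.2364, 0.7378]  P^+=[0.1947 0.0433; 0.0433 1.2544]

K[0,0] = 0.3491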